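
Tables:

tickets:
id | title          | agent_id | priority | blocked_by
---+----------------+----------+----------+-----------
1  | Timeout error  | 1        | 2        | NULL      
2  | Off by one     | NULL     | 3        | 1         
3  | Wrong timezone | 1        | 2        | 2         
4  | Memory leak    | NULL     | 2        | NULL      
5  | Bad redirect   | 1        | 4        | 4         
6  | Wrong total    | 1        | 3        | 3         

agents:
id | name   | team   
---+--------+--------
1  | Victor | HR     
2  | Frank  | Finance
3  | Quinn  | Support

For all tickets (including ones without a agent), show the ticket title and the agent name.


LEFT JOIN keeps every row from tickets (the left table); where agent_id has no match in agents, the agent columns become NULL. Walk through each ticket:
  - ticket 1 (Timeout error): agent_id=1 -> matches Victor
  - ticket 2 (Off by one): agent_id=NULL, no match -> kept with NULL
  - ticket 3 (Wrong timezone): agent_id=1 -> matches Victor
  - ticket 4 (Memory leak): agent_id=NULL, no match -> kept with NULL
  - ticket 5 (Bad redirect): agent_id=1 -> matches Victor
  - ticket 6 (Wrong total): agent_id=1 -> matches Victor
All 6 rows appear; 2 have NULL agent.

SQL:
SELECT a.title, b.name AS agent
FROM tickets a
LEFT JOIN agents b ON a.agent_id = b.id

Result:
title          | agent 
---------------+-------
Timeout error  | Victor
Off by one     | NULL  
Wrong timezone | Victor
Memory leak    | NULL  
Bad redirect   | Victor
Wrong total    | Victor


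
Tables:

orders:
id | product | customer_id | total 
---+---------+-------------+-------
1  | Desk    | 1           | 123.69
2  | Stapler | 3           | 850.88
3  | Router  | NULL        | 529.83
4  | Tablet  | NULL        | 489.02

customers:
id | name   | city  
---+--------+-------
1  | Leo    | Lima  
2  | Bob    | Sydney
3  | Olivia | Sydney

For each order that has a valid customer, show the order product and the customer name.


INNER JOIN keeps only orders rows whose customer_id matches an id in customers. Walk through each order:
  - order 1 (Desk): customer_id=1 -> matches Leo
  - order 2 (Stapler): customer_id=3 -> matches Olivia
  - order 3 (Router): customer_id=NULL, no match -> dropped
  - order 4 (Tablet): customer_id=NULL, no match -> dropped
So 2 of 4 rows are dropped.

SQL:
SELECT a.product, b.name AS customer
FROM orders a
INNER JOIN customers b ON a.customer_id = b.id

Result:
product | customer
--------+---------
Desk    | Leo     
Stapler | Olivia  


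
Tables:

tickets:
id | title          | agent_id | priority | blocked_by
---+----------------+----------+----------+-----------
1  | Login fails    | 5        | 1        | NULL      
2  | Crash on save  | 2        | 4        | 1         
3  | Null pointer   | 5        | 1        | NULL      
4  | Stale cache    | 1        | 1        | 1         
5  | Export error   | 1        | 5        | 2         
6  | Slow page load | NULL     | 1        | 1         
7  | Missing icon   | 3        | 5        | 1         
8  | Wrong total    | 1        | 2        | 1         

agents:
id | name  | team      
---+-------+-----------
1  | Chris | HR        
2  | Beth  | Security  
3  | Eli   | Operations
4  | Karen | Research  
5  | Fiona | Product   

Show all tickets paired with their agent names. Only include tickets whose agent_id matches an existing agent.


INNER JOIN keeps only tickets rows whose agent_id matches an id in agents. Walk through each ticket:
  - ticket 1 (Login fails): agent_id=5 -> matches Fiona
  - ticket 2 (Crash on save): agent_id=2 -> matches Beth
  - ticket 3 (Null pointer): agent_id=5 -> matches Fiona
  - ticket 4 (Stale cache): agent_id=1 -> matches Chris
  - ticket 5 (Export error): agent_id=1 -> matches Chris
  - ticket 6 (Slow page load): agent_id=NULL, no match -> dropped
  - ticket 7 (Missing icon): agent_id=3 -> matches Eli
  - ticket 8 (Wrong total): agent_id=1 -> matches Chris
So 1 of 8 rows is dropped.

SQL:
SELECT a.title, b.name AS agent
FROM tickets a
INNER JOIN agents b ON a.agent_id = b.id

Result:
title         | agent
--------------+------
Login fails   | Fiona
Crash on save | Beth 
Null pointer  | Fiona
Stale cache   | Chris
Export error  | Chris
Missing icon  | Eli  
Wrong total   | Chris


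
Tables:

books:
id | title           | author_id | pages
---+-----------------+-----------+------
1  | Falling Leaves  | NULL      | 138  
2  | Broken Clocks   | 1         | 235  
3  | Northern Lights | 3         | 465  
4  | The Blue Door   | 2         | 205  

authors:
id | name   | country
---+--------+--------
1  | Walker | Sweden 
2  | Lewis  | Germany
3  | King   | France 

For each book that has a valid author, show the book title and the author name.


INNER JOIN keeps only books rows whose author_id matches an id in authors. Walk through each book:
  - book 1 (Falling Leaves): author_id=NULL, no match -> dropped
  - book 2 (Broken Clocks): author_id=1 -> matches Walker
  - book 3 (Northern Lights): author_id=3 -> matches King
  - book 4 (The Blue Door): author_id=2 -> matches Lewis
So 1 of 4 rows is dropped.

SQL:
SELECT a.title, b.name AS author
FROM books a
INNER JOIN authors b ON a.author_id = b.id

Result:
title           | author
----------------+-------
Broken Clocks   | Walker
Northern Lights | King  
The Blue Door   | Lewis 


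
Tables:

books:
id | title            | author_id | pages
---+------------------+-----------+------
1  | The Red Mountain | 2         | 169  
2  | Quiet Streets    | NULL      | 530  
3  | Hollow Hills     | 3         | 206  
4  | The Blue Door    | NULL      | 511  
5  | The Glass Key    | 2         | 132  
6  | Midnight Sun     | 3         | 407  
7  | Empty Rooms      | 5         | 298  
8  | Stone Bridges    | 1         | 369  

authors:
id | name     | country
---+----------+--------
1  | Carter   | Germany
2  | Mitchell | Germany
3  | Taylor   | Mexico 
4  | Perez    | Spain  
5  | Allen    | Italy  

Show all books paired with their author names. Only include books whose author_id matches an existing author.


INNER JOIN keeps only books rows whose author_id matches an id in authors. Walk through each book:
  - book 1 (The Red Mountain): author_id=2 -> matches Mitchell
  - book 2 (Quiet Streets): author_id=NULL, no match -> dropped
  - book 3 (Hollow Hills): author_id=3 -> matches Taylor
  - book 4 (The Blue Door): author_id=NULL, no match -> dropped
  - book 5 (The Glass Key): author_id=2 -> matches Mitchell
  - book 6 (Midnight Sun): author_id=3 -> matches Taylor
  - book 7 (Empty Rooms): author_id=5 -> matches Allen
  - book 8 (Stone Bridges): author_id=1 -> matches Carter
So 2 of 8 rows are dropped.

SQL:
SELECT a.title, b.name AS author
FROM books a
INNER JOIN authors b ON a.author_id = b.id

Result:
title            | author  
-----------------+---------
The Red Mountain | Mitchell
Hollow Hills     | Taylor  
The Glass Key    | Mitchell
Midnight Sun     | Taylor  
Empty Rooms      | Allen   
Stone Bridges    | Carter  


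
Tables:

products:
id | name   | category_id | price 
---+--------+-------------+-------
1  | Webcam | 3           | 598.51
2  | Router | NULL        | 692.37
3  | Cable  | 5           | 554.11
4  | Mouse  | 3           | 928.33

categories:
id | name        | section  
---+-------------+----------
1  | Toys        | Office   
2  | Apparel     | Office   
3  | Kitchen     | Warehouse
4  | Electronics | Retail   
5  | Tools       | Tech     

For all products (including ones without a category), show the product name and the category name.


LEFT JOIN keeps every row from products (the left table); where category_id has no match in categories, the category columns become NULL. Walk through each product:
  - product 1 (Webcam): category_id=3 -> matches Kitchen
  - product 2 (Router): category_id=NULL, no match -> kept with NULL
  - product 3 (Cable): category_id=5 -> matches Tools
  - product 4 (Mouse): category_id=3 -> matches Kitchen
All 4 rows appear; 1 has NULL category.

SQL:
SELECT a.name, b.name AS category
FROM products a
LEFT JOIN categories b ON a.category_id = b.id

Result:
name   | category
-------+---------
Webcam | Kitchen 
Router | NULL    
Cable  | Tools   
Mouse  | Kitchen 


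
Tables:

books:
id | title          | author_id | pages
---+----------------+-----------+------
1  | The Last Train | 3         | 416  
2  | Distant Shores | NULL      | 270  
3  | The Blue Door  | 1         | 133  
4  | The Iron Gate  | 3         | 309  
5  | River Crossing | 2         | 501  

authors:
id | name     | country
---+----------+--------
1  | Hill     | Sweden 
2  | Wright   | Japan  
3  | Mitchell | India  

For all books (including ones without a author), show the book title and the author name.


LEFT JOIN keeps every row from books (the left table); where author_id has no match in authors, the author columns become NULL. Walk through each book:
  - book 1 (The Last Train): author_id=3 -> matches Mitchell
  - book 2 (Distant Shores): author_id=NULL, no match -> kept with NULL
  - book 3 (The Blue Door): author_id=1 -> matches Hill
  - book 4 (The Iron Gate): author_id=3 -> matches Mitchell
  - book 5 (River Crossing): author_id=2 -> matches Wright
All 5 rows appear; 1 has NULL author.

SQL:
SELECT a.title, b.name AS author
FROM books a
LEFT JOIN authors b ON a.author_id = b.id

Result:
title          | author  
---------------+---------
The Last Train | Mitchell
Distant Shores | NULL    
The Blue Door  | Hill    
The Iron Gate  | Mitchell
River Crossing | Wright  


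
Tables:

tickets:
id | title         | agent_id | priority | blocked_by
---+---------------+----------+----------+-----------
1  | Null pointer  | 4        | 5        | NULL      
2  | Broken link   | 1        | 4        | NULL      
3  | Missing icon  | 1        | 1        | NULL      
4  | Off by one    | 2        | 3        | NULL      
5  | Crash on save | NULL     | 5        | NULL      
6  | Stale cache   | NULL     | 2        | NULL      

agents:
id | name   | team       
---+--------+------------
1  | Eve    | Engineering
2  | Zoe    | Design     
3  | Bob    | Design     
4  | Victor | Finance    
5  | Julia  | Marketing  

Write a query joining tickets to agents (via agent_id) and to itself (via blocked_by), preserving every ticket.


Two LEFT JOINs from the same base table tickets: one to agents via agent_id, one to tickets itself via blocked_by. Both are LEFT so every ticket is preserved.
Match against agents:
  - ticket 1 (Null pointer): agent_id=4 -> matches Victor
  - ticket 2 (Broken link): agent_id=1 -> matches Eve
  - ticket 3 (Missing icon): agent_id=1 -> matches Eve
  - ticket 4 (Off by one): agent_id=2 -> matches Zoe
  - ticket 5 (Crash on save): agent_id=NULL, no match -> kept with NULL
  - ticket 6 (Stale cache): agent_id=NULL, no match -> kept with NULL
Match against tickets (self):
  - ticket 1 (Null pointer): blocked_by=NULL -> NULL
  - ticket 2 (Broken link): blocked_by=NULL -> NULL
  - ticket 3 (Missing icon): blocked_by=NULL -> NULL
  - ticket 4 (Off by one): blocked_by=NULL -> NULL
  - ticket 5 (Crash on save): blocked_by=NULL -> NULL
  - ticket 6 (Stale cache): blocked_by=NULL -> NULL

SQL:
SELECT a.title, b.name AS agent, c.title AS blocked_by
FROM tickets a
LEFT JOIN agents b ON a.agent_id = b.id
LEFT JOIN tickets c ON a.blocked_by = c.id

Result:
title         | agent  | blocked_by
--------------+--------+-----------
Null pointer  | Victor | NULL      
Broken link   | Eve    | NULL      
Missing icon  | Eve    | NULL      
Off by one    | Zoe    | NULL      
Crash on save | NULL   | NULL      
Stale cache   | NULL   | NULL      


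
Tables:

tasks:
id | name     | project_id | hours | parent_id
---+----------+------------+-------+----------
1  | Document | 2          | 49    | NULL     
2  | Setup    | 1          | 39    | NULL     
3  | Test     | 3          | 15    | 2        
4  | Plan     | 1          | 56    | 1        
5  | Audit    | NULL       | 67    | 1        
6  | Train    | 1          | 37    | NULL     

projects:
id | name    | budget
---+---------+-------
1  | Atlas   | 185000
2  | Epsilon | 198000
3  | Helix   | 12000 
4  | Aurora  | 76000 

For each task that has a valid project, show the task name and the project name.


INNER JOIN keeps only tasks rows whose project_id matches an id in projects. Walk through each task:
  - task 1 (Document): project_id=2 -> matches Epsilon
  - task 2 (Setup): project_id=1 -> matches Atlas
  - task 3 (Test): project_id=3 -> matches Helix
  - task 4 (Plan): project_id=1 -> matches Atlas
  - task 5 (Audit): project_id=NULL, no match -> dropped
  - task 6 (Train): project_id=1 -> matches Atlas
So 1 of 6 rows is dropped.

SQL:
SELECT a.name, b.name AS project
FROM tasks a
INNER JOIN projects b ON a.project_id = b.id

Result:
name     | project
---------+--------
Document | Epsilon
Setup    | Atlas  
Test     | Helix  
Plan     | Atlas  
Train    | Atlas  


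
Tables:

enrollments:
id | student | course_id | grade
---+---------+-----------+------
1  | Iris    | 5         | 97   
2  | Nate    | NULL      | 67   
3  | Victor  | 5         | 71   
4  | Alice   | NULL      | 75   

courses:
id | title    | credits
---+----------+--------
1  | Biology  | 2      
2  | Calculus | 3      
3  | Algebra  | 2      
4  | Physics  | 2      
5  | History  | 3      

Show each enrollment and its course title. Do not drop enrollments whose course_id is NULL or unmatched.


LEFT JOIN keeps every row from enrollments (the left table); where course_id has no match in courses, the course columns become NULL. Walk through each enrollment:
  - enrollment 1 (Iris): course_id=5 -> matches History
  - enrollment 2 (Nate): course_id=NULL, no match -> kept with NULL
  - enrollment 3 (Victor): course_id=5 -> matches History
  - enrollment 4 (Alice): course_id=NULL, no match -> kept with NULL
All 4 rows appear; 2 have NULL course.

SQL:
SELECT a.student, b.title AS course
FROM enrollments a
LEFT JOIN courses b ON a.course_id = b.id

Result:
student | course 
--------+--------
Iris    | History
Nate    | NULL   
Victor  | History
Alice   | NULL   


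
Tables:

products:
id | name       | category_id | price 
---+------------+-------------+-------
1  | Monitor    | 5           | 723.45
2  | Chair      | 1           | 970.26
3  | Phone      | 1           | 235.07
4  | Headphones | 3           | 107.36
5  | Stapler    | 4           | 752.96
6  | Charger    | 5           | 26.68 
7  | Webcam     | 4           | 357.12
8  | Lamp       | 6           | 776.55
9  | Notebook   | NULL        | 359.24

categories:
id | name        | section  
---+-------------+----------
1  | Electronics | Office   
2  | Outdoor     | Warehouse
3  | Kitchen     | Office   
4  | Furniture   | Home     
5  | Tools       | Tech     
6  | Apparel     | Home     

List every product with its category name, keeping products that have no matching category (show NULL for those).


LEFT JOIN keeps every row from products (the left table); where category_id has no match in categories, the category columns become NULL. Walk through each product:
  - product 1 (Monitor): category_id=5 -> matches Tools
  - product 2 (Chair): category_id=1 -> matches Electronics
  - product 3 (Phone): category_id=1 -> matches Electronics
  - product 4 (Headphones): category_id=3 -> matches Kitchen
  - product 5 (Stapler): category_id=4 -> matches Furniture
  - product 6 (Charger): category_id=5 -> matches Tools
  - product 7 (Webcam): category_id=4 -> matches Furniture
  - product 8 (Lamp): category_id=6 -> matches Apparel
  - product 9 (Notebook): category_id=NULL, no match -> kept with NULL
All 9 rows appear; 1 has NULL category.

SQL:
SELECT a.name, b.name AS category
FROM products a
LEFT JOIN categories b ON a.category_id = b.id

Result:
name       | category   
-----------+------------
Monitor    | Tools      
Chair      | Electronics
Phone      | Electronics
Headphones | Kitchen    
Stapler    | Furniture  
Charger    | Tools      
Webcam     | Furniture  
Lamp       | Apparel    
Notebook   | NULL       


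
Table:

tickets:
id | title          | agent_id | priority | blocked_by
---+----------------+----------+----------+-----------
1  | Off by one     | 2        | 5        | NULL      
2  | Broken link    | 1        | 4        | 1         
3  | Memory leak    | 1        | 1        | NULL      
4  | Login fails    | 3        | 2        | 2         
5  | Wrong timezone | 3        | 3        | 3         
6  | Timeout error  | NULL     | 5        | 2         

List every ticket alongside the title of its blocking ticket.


This is a self-join: tickets is joined to a second copy of itself, matching each row's blocked_by to another row's id. Use LEFT JOIN so rows with blocked_by=NULL are kept.
  - ticket 1 (Off by one): blocked_by=NULL -> NULL
  - ticket 2 (Broken link): blocked_by=1 -> Off by one
  - ticket 3 (Memory leak): blocked_by=NULL -> NULL
  - ticket 4 (Login fails): blocked_by=2 -> Broken link
  - ticket 5 (Wrong timezone): blocked_by=3 -> Memory leak
  - ticket 6 (Timeout error): blocked_by=2 -> Broken link

SQL:
SELECT a.title AS item, b.title AS blocked_by
FROM tickets a
LEFT JOIN tickets b ON a.blocked_by = b.id

Result:
item           | blocked_by 
---------------+------------
Off by one     | NULL       
Broken link    | Off by one 
Memory leak    | NULL       
Login fails    | Broken link
Wrong timezone | Memory leak
Timeout error  | Broken link


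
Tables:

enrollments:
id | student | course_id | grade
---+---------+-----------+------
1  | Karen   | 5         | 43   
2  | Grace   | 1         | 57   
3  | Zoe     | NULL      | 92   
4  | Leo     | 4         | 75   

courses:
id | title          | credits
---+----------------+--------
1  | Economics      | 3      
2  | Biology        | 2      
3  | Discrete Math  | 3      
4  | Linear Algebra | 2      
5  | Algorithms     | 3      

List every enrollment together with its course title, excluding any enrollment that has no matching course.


INNER JOIN keeps only enrollments rows whose course_id matches an id in courses. Walk through each enrollment:
  - enrollment 1 (Karen): course_id=5 -> matches Algorithms
  - enrollment 2 (Grace): course_id=1 -> matches Economics
  - enrollment 3 (Zoe): course_id=NULL, no match -> dropped
  - enrollment 4 (Leo): course_id=4 -> matches Linear Algebra
So 1 of 4 rows is dropped.

SQL:
SELECT a.student, b.title AS course
FROM enrollments a
INNER JOIN courses b ON a.course_id = b.id

Result:
student | course        
--------+---------------
Karen   | Algorithms    
Grace   | Economics     
Leo     | Linear Algebra


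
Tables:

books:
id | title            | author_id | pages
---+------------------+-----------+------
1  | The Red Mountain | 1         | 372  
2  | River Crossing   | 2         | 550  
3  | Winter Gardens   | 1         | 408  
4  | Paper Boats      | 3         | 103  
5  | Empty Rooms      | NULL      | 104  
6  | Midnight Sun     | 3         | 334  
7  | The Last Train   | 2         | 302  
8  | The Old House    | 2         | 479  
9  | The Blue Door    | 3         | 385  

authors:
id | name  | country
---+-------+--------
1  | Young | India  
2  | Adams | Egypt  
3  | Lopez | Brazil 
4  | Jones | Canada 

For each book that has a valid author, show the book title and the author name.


INNER JOIN keeps only books rows whose author_id matches an id in authors. Walk through each book:
  - book 1 (The Red Mountain): author_id=1 -> matches Young
  - book 2 (River Crossing): author_id=2 -> matches Adams
  - book 3 (Winter Gardens): author_id=1 -> matches Young
  - book 4 (Paper Boats): author_id=3 -> matches Lopez
  - book 5 (Empty Rooms): author_id=NULL, no match -> dropped
  - book 6 (Midnight Sun): author_id=3 -> matches Lopez
  - book 7 (The Last Train): author_id=2 -> matches Adams
  - book 8 (The Old House): author_id=2 -> matches Adams
  - book 9 (The Blue Door): author_id=3 -> matches Lopez
So 1 of 9 rows is dropped.

SQL:
SELECT a.title, b.name AS author
FROM books a
INNER JOIN authors b ON a.author_id = b.id

Result:
title            | author
-----------------+-------
The Red Mountain | Young 
River Crossing   | Adams 
Winter Gardens   | Young 
Paper Boats      | Lopez 
Midnight Sun     | Lopez 
The Last Train   | Adams 
The Old House    | Adams 
The Blue Door    | Lopez 


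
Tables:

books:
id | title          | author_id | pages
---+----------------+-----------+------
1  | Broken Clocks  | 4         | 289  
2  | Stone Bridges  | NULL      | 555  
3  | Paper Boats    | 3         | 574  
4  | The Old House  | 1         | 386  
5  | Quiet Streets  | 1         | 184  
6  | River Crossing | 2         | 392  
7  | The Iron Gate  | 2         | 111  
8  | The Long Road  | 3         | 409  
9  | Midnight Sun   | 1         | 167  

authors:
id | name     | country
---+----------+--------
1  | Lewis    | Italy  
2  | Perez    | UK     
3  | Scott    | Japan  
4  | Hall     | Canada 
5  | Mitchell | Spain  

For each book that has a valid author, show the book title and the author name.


INNER JOIN keeps only books rows whose author_id matches an id in authors. Walk through each book:
  - book 1 (Broken Clocks): author_id=4 -> matches Hall
  - book 2 (Stone Bridges): author_id=NULL, no match -> dropped
  - book 3 (Paper Boats): author_id=3 -> matches Scott
  - book 4 (The Old House): author_id=1 -> matches Lewis
  - book 5 (Quiet Streets): author_id=1 -> matches Lewis
  - book 6 (River Crossing): author_id=2 -> matches Perez
  - book 7 (The Iron Gate): author_id=2 -> matches Perez
  - book 8 (The Long Road): author_id=3 -> matches Scott
  - book 9 (Midnight Sun): author_id=1 -> matches Lewis
So 1 of 9 rows is dropped.

SQL:
SELECT a.title, b.name AS author
FROM books a
INNER JOIN authors b ON a.author_id = b.id

Result:
title          | author
---------------+-------
Broken Clocks  | Hall  
Paper Boats    | Scott 
The Old House  | Lewis 
Quiet Streets  | Lewis 
River Crossing | Perez 
The Iron Gate  | Perez 
The Long Road  | Scott 
Midnight Sun   | Lewis 


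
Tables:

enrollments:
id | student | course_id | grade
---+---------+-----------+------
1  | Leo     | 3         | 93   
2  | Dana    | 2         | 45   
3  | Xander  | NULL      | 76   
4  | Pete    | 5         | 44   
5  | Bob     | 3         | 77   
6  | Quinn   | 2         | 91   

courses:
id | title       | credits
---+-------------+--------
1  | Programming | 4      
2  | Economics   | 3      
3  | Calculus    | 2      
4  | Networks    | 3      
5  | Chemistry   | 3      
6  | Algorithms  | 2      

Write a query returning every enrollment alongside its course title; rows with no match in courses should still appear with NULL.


LEFT JOIN keeps every row from enrollments (the left table); where course_id has no match in courses, the course columns become NULL. Walk through each enrollment:
  - enrollment 1 (Leo): course_id=3 -> matches Calculus
  - enrollment 2 (Dana): course_id=2 -> matches Economics
  - enrollment 3 (Xander): course_id=NULL, no match -> kept with NULL
  - enrollment 4 (Pete): course_id=5 -> matches Chemistry
  - enrollment 5 (Bob): course_id=3 -> matches Calculus
  - enrollment 6 (Quinn): course_id=2 -> matches Economics
All 6 rows appear; 1 has NULL course.

SQL:
SELECT a.student, b.title AS course
FROM enrollments a
LEFT JOIN courses b ON a.course_id = b.id

Result:
student | course   
--------+----------
Leo     | Calculus 
Dana    | Economics
Xander  | NULL     
Pete    | Chemistry
Bob     | Calculus 
Quinn   | Economics


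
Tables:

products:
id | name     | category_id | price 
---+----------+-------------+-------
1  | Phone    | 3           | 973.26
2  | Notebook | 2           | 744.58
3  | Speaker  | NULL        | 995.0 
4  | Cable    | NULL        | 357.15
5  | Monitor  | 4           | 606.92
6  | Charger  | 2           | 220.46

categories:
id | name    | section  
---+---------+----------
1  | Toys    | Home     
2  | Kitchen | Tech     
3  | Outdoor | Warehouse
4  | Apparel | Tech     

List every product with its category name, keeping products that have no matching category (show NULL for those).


LEFT JOIN keeps every row from products (the left table); where category_id has no match in categories, the category columns become NULL. Walk through each product:
  - product 1 (Phone): category_id=3 -> matches Outdoor
  - product 2 (Notebook): category_id=2 -> matches Kitchen
  - product 3 (Speaker): category_id=NULL, no match -> kept with NULL
  - product 4 (Cable): category_id=NULL, no match -> kept with NULL
  - product 5 (Monitor): category_id=4 -> matches Apparel
  - product 6 (Charger): category_id=2 -> matches Kitchen
All 6 rows appear; 2 have NULL category.

SQL:
SELECT a.name, b.name AS category
FROM products a
LEFT JOIN categories b ON a.category_id = b.id

Result:
name     | category
---------+---------
Phone    | Outdoor 
Notebook | Kitchen 
Speaker  | NULL    
Cable    | NULL    
Monitor  | Apparel 
Charger  | Kitchen 


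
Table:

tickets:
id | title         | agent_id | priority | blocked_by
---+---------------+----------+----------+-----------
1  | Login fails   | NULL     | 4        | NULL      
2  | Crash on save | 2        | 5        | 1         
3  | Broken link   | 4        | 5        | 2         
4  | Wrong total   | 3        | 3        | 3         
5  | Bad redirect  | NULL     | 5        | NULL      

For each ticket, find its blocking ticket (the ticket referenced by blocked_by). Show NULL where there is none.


This is a self-join: tickets is joined to a second copy of itself, matching each row's blocked_by to another row's id. Use LEFT JOIN so rows with blocked_by=NULL are kept.
  - ticket 1 (Login fails): blocked_by=NULL -> NULL
  - ticket 2 (Crash on save): blocked_by=1 -> Login fails
  - ticket 3 (Broken link): blocked_by=2 -> Crash on save
  - ticket 4 (Wrong total): blocked_by=3 -> Broken link
  - ticket 5 (Bad redirect): blocked_by=NULL -> NULL

SQL:
SELECT a.title AS item, b.title AS blocked_by
FROM tickets a
LEFT JOIN tickets b ON a.blocked_by = b.id

Result:
item          | blocked_by   
--------------+--------------
Login fails   | NULL         
Crash on save | Login fails  
Broken link   | Crash on save
Wrong total   | Broken link  
Bad redirect  | NULL         


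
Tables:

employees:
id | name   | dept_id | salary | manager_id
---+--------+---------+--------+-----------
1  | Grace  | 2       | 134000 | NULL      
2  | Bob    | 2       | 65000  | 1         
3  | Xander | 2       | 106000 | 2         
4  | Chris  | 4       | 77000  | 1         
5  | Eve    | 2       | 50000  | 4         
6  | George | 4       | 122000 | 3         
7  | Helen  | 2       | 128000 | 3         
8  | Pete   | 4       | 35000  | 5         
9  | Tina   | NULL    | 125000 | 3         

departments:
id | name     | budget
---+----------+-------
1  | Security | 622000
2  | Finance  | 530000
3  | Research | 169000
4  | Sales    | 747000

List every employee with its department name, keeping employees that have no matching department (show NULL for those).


LEFT JOIN keeps every row from employees (the left table); where dept_id has no match in departments, the department columns become NULL. Walk through each employee:
  - employee 1 (Grace): dept_id=2 -> matches Finance
  - employee 2 (Bob): dept_id=2 -> matches Finance
  - employee 3 (Xander): dept_id=2 -> matches Finance
  - employee 4 (Chris): dept_id=4 -> matches Sales
  - employee 5 (Eve): dept_id=2 -> matches Finance
  - employee 6 (George): dept_id=4 -> matches Sales
  - employee 7 (Helen): dept_id=2 -> matches Finance
  - employee 8 (Pete): dept_id=4 -> matches Sales
  - employee 9 (Tina): dept_id=NULL, no match -> kept with NULL
All 9 rows appear; 1 has NULL department.

SQL:
SELECT a.name, b.name AS department
FROM employees a
LEFT JOIN departments b ON a.dept_id = b.id

Result:
name   | department
-------+-----------
Grace  | Finance   
Bob    | Finance   
Xander | Finance   
Chris  | Sales     
Eve    | Finance   
George | Sales     
Helen  | Finance   
Pete   | Sales     
Tina   | NULL      


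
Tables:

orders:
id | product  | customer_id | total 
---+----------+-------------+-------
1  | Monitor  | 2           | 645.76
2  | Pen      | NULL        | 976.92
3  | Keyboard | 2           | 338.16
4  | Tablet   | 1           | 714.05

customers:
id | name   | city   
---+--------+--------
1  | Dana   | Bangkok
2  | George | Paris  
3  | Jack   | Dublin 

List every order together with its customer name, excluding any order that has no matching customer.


INNER JOIN keeps only orders rows whose customer_id matches an id in customers. Walk through each order:
  - order 1 (Monitor): customer_id=2 -> matches George
  - order 2 (Pen): customer_id=NULL, no match -> dropped
  - order 3 (Keyboard): customer_id=2 -> matches George
  - order 4 (Tablet): customer_id=1 -> matches Dana
So 1 of 4 rows is dropped.

SQL:
SELECT a.product, b.name AS customer
FROM orders a
INNER JOIN customers b ON a.customer_id = b.id

Result:
product  | customer
---------+---------
Monitor  | George  
Keyboard | George  
Tablet   | Dana    


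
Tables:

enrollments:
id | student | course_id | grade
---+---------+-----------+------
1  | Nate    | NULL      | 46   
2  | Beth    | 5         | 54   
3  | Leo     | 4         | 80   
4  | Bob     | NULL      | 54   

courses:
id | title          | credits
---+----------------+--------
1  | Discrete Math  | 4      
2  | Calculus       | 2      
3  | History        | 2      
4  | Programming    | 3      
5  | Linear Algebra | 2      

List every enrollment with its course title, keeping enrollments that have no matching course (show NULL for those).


LEFT JOIN keeps every row from enrollments (the left table); where course_id has no match in courses, the course columns become NULL. Walk through each enrollment:
  - enrollment 1 (Nate): course_id=NULL, no match -> kept with NULL
  - enrollment 2 (Beth): course_id=5 -> matches Linear Algebra
  - enrollment 3 (Leo): course_id=4 -> matches Programming
  - enrollment 4 (Bob): course_id=NULL, no match -> kept with NULL
All 4 rows appear; 2 have NULL course.

SQL:
SELECT a.student, b.title AS course
FROM enrollments a
LEFT JOIN courses b ON a.course_id = b.id

Result:
student | course        
--------+---------------
Nate    | NULL          
Beth    | Linear Algebra
Leo     | Programming   
Bob     | NULL          


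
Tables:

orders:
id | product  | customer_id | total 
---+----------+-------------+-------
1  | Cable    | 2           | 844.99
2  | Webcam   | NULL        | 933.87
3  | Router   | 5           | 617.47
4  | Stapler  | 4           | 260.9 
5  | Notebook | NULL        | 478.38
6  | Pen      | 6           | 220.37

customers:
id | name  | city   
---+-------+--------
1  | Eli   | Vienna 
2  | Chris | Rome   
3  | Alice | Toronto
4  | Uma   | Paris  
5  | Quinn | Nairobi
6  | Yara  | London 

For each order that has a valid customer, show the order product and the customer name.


INNER JOIN keeps only orders rows whose customer_id matches an id in customers. Walk through each order:
  - order 1 (Cable): customer_id=2 -> matches Chris
  - order 2 (Webcam): customer_id=NULL, no match -> dropped
  - order 3 (Router): customer_id=5 -> matches Quinn
  - order 4 (Stapler): customer_id=4 -> matches Uma
  - order 5 (Notebook): customer_id=NULL, no match -> dropped
  - order 6 (Pen): customer_id=6 -> matches Yara
So 2 of 6 rows are dropped.

SQL:
SELECT a.product, b.name AS customer
FROM orders a
INNER JOIN customers b ON a.customer_id = b.id

Result:
product | customer
--------+---------
Cable   | Chris   
Router  | Quinn   
Stapler | Uma     
Pen     | Yara    


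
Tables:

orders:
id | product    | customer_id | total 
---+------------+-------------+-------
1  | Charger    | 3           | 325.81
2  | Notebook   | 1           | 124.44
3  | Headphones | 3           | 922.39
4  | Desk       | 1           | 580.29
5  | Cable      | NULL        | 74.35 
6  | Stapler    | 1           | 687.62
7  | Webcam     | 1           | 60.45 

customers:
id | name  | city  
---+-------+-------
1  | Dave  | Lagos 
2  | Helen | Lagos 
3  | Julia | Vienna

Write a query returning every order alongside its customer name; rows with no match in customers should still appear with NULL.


LEFT JOIN keeps every row from orders (the left table); where customer_id has no match in customers, the customer columns become NULL. Walk through each order:
  - order 1 (Charger): customer_id=3 -> matches Julia
  - order 2 (Notebook): customer_id=1 -> matches Dave
  - order 3 (Headphones): customer_id=3 -> matches Julia
  - order 4 (Desk): customer_id=1 -> matches Dave
  - order 5 (Cable): customer_id=NULL, no match -> kept with NULL
  - order 6 (Stapler): customer_id=1 -> matches Dave
  - order 7 (Webcam): customer_id=1 -> matches Dave
All 7 rows appear; 1 has NULL customer.

SQL:
SELECT a.product, b.name AS customer
FROM orders a
LEFT JOIN customers b ON a.customer_id = b.id

Result:
product    | customer
-----------+---------
Charger    | Julia   
Notebook   | Dave    
Headphones | Julia   
Desk       | Dave    
Cable      | NULL    
Stapler    | Dave    
Webcam     | Dave    


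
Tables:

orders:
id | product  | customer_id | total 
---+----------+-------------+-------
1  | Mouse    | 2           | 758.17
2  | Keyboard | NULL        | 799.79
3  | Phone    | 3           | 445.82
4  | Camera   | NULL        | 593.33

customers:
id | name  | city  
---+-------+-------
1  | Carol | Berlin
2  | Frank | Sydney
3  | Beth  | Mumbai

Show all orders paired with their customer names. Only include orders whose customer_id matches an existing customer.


INNER JOIN keeps only orders rows whose customer_id matches an id in customers. Walk through each order:
  - order 1 (Mouse): customer_id=2 -> matches Frank
  - order 2 (Keyboard): customer_id=NULL, no match -> dropped
  - order 3 (Phone): customer_id=3 -> matches Beth
  - order 4 (Camera): customer_id=NULL, no match -> dropped
So 2 of 4 rows are dropped.

SQL:
SELECT a.product, b.name AS customer
FROM orders a
INNER JOIN customers b ON a.customer_id = b.id

Result:
product | customer
--------+---------
Mouse   | Frank   
Phone   | Beth    


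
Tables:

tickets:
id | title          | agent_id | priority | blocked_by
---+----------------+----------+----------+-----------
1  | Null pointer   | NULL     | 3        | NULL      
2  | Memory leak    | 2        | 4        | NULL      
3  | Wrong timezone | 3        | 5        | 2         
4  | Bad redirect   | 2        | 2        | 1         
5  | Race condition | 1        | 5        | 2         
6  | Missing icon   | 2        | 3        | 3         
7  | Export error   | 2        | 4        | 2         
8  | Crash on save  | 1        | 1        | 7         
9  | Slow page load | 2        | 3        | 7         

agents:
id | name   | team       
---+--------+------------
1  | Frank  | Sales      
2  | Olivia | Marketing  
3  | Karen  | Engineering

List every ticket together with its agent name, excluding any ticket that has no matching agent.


INNER JOIN keeps only tickets rows whose agent_id matches an id in agents. Walk through each ticket:
  - ticket 1 (Null pointer): agent_id=NULL, no match -> dropped
  - ticket 2 (Memory leak): agent_id=2 -> matches Olivia
  - ticket 3 (Wrong timezone): agent_id=3 -> matches Karen
  - ticket 4 (Bad redirect): agent_id=2 -> matches Olivia
  - ticket 5 (Race condition): agent_id=1 -> matches Frank
  - ticket 6 (Missing icon): agent_id=2 -> matches Olivia
  - ticket 7 (Export error): agent_id=2 -> matches Olivia
  - ticket 8 (Crash on save): agent_id=1 -> matches Frank
  - ticket 9 (Slow page load): agent_id=2 -> matches Olivia
So 1 of 9 rows is dropped.

SQL:
SELECT a.title, b.name AS agent
FROM tickets a
INNER JOIN agents b ON a.agent_id = b.id

Result:
title          | agent 
---------------+-------
Memory leak    | Olivia
Wrong timezone | Karen 
Bad redirect   | Olivia
Race condition | Frank 
Missing icon   | Olivia
Export error   | Olivia
Crash on save  | Frank 
Slow page load | Olivia


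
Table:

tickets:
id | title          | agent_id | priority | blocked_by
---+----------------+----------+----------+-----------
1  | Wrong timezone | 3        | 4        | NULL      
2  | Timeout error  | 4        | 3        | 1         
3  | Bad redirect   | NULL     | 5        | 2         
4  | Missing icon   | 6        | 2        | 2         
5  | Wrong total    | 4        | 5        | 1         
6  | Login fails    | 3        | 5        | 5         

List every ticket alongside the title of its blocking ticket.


This is a self-join: tickets is joined to a second copy of itself, matching each row's blocked_by to another row's id. Use LEFT JOIN so rows with blocked_by=NULL are kept.
  - ticket 1 (Wrong timezone): blocked_by=NULL -> NULL
  - ticket 2 (Timeout error): blocked_by=1 -> Wrong timezone
  - ticket 3 (Bad redirect): blocked_by=2 -> Timeout error
  - ticket 4 (Missing icon): blocked_by=2 -> Timeout error
  - ticket 5 (Wrong total): blocked_by=1 -> Wrong timezone
  - ticket 6 (Login fails): blocked_by=5 -> Wrong total

SQL:
SELECT a.title AS item, b.title AS blocked_by
FROM tickets a
LEFT JOIN tickets b ON a.blocked_by = b.id

Result:
item           | blocked_by    
---------------+---------------
Wrong timezone | NULL          
Timeout error  | Wrong timezone
Bad redirect   | Timeout error 
Missing icon   | Timeout error 
Wrong total    | Wrong timezone
Login fails    | Wrong total   


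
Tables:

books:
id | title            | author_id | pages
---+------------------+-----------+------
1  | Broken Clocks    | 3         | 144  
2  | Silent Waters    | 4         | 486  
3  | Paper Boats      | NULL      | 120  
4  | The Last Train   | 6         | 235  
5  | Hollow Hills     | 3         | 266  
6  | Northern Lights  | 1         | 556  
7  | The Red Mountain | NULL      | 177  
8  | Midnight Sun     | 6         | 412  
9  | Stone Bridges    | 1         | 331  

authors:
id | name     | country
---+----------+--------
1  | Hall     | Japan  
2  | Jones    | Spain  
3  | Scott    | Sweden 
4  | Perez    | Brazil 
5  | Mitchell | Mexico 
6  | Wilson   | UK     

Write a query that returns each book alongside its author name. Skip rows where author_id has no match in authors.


INNER JOIN keeps only books rows whose author_id matches an id in authors. Walk through each book:
  - book 1 (Broken Clocks): author_id=3 -> matches Scott
  - book 2 (Silent Waters): author_id=4 -> matches Perez
  - book 3 (Paper Boats): author_id=NULL, no match -> dropped
  - book 4 (The Last Train): author_id=6 -> matches Wilson
  - book 5 (Hollow Hills): author_id=3 -> matches Scott
  - book 6 (Northern Lights): author_id=1 -> matches Hall
  - book 7 (The Red Mountain): author_id=NULL, no match -> dropped
  - book 8 (Midnight Sun): author_id=6 -> matches Wilson
  - book 9 (Stone Bridges): author_id=1 -> matches Hall
So 2 of 9 rows are dropped.

SQL:
SELECT a.title, b.name AS author
FROM books a
INNER JOIN authors b ON a.author_id = b.id

Result:
title           | author
----------------+-------
Broken Clocks   | Scott 
Silent Waters   | Perez 
The Last Train  | Wilson
Hollow Hills    | Scott 
Northern Lights | Hall  
Midnight Sun    | Wilson
Stone Bridges   | Hall  


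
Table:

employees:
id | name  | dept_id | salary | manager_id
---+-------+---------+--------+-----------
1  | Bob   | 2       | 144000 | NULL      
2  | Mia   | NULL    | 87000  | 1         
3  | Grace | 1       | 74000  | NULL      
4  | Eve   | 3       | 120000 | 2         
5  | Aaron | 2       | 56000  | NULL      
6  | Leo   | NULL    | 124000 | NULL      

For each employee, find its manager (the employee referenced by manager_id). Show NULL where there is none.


This is a self-join: employees is joined to a second copy of itself, matching each row's manager_id to another row's id. Use LEFT JOIN so rows with manager_id=NULL are kept.
  - employee 1 (Bob): manager_id=NULL -> NULL
  - employee 2 (Mia): manager_id=1 -> Bob
  - employee 3 (Grace): manager_id=NULL -> NULL
  - employee 4 (Eve): manager_id=2 -> Mia
  - employee 5 (Aaron): manager_id=NULL -> NULL
  - employee 6 (Leo): manager_id=NULL -> NULL

SQL:
SELECT a.name AS item, b.name AS manager
FROM employees a
LEFT JOIN employees b ON a.manager_id = b.id

Result:
item  | manager
------+--------
Bob   | NULL   
Mia   | Bob    
Grace | NULL   
Eve   | Mia    
Aaron | NULL   
Leo   | NULL   


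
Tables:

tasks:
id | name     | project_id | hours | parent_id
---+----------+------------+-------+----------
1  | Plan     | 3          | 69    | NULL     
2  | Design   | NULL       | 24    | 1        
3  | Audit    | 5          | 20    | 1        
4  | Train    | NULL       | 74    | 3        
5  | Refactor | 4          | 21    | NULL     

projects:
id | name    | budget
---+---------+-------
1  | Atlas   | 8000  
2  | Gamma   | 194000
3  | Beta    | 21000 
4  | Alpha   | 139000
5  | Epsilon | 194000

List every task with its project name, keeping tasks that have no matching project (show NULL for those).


LEFT JOIN keeps every row from tasks (the left table); where project_id has no match in projects, the project columns become NULL. Walk through each task:
  - task 1 (Plan): project_id=3 -> matches Beta
  - task 2 (Design): project_id=NULL, no match -> kept with NULL
  - task 3 (Audit): project_id=5 -> matches Epsilon
  - task 4 (Train): project_id=NULL, no match -> kept with NULL
  - task 5 (Refactor): project_id=4 -> matches Alpha
All 5 rows appear; 2 have NULL project.

SQL:
SELECT a.name, b.name AS project
FROM tasks a
LEFT JOIN projects b ON a.project_id = b.id

Result:
name     | project
---------+--------
Plan     | Beta   
Design   | NULL   
Audit    | Epsilon
Train    | NULL   
Refactor | Alpha  
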